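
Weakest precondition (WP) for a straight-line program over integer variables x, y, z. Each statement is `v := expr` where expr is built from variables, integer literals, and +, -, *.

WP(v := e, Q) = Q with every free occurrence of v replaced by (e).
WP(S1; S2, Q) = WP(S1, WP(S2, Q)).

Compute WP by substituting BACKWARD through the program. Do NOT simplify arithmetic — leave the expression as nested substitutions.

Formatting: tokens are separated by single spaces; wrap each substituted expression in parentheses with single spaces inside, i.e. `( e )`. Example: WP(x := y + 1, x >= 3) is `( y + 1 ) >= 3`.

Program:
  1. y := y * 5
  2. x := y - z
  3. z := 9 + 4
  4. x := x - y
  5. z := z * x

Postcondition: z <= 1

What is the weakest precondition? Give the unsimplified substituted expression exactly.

post: z <= 1
stmt 5: z := z * x  -- replace 1 occurrence(s) of z with (z * x)
  => ( z * x ) <= 1
stmt 4: x := x - y  -- replace 1 occurrence(s) of x with (x - y)
  => ( z * ( x - y ) ) <= 1
stmt 3: z := 9 + 4  -- replace 1 occurrence(s) of z with (9 + 4)
  => ( ( 9 + 4 ) * ( x - y ) ) <= 1
stmt 2: x := y - z  -- replace 1 occurrence(s) of x with (y - z)
  => ( ( 9 + 4 ) * ( ( y - z ) - y ) ) <= 1
stmt 1: y := y * 5  -- replace 2 occurrence(s) of y with (y * 5)
  => ( ( 9 + 4 ) * ( ( ( y * 5 ) - z ) - ( y * 5 ) ) ) <= 1

Answer: ( ( 9 + 4 ) * ( ( ( y * 5 ) - z ) - ( y * 5 ) ) ) <= 1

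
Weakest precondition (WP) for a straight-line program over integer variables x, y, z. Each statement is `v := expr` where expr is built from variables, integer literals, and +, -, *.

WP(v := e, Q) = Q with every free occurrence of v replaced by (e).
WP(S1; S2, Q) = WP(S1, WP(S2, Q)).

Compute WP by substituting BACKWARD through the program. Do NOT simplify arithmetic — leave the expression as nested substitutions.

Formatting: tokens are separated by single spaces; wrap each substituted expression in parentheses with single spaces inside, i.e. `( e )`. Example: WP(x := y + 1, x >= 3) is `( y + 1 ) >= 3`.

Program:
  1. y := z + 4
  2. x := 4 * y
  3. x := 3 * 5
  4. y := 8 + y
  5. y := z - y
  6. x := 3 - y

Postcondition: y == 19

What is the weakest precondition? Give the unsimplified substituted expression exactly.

Answer: ( z - ( 8 + ( z + 4 ) ) ) == 19

Derivation:
post: y == 19
stmt 6: x := 3 - y  -- replace 0 occurrence(s) of x with (3 - y)
  => y == 19
stmt 5: y := z - y  -- replace 1 occurrence(s) of y with (z - y)
  => ( z - y ) == 19
stmt 4: y := 8 + y  -- replace 1 occurrence(s) of y with (8 + y)
  => ( z - ( 8 + y ) ) == 19
stmt 3: x := 3 * 5  -- replace 0 occurrence(s) of x with (3 * 5)
  => ( z - ( 8 + y ) ) == 19
stmt 2: x := 4 * y  -- replace 0 occurrence(s) of x with (4 * y)
  => ( z - ( 8 + y ) ) == 19
stmt 1: y := z + 4  -- replace 1 occurrence(s) of y with (z + 4)
  => ( z - ( 8 + ( z + 4 ) ) ) == 19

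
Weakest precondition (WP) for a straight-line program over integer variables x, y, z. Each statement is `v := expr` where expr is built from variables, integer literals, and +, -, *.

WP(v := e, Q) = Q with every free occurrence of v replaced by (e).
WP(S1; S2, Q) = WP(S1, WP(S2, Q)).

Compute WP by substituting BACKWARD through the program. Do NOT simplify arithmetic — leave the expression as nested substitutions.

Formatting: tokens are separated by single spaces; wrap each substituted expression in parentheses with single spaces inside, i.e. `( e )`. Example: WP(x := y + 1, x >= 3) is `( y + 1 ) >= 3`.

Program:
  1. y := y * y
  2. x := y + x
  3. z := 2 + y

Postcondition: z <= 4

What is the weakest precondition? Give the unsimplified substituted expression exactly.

Answer: ( 2 + ( y * y ) ) <= 4

Derivation:
post: z <= 4
stmt 3: z := 2 + y  -- replace 1 occurrence(s) of z with (2 + y)
  => ( 2 + y ) <= 4
stmt 2: x := y + x  -- replace 0 occurrence(s) of x with (y + x)
  => ( 2 + y ) <= 4
stmt 1: y := y * y  -- replace 1 occurrence(s) of y with (y * y)
  => ( 2 + ( y * y ) ) <= 4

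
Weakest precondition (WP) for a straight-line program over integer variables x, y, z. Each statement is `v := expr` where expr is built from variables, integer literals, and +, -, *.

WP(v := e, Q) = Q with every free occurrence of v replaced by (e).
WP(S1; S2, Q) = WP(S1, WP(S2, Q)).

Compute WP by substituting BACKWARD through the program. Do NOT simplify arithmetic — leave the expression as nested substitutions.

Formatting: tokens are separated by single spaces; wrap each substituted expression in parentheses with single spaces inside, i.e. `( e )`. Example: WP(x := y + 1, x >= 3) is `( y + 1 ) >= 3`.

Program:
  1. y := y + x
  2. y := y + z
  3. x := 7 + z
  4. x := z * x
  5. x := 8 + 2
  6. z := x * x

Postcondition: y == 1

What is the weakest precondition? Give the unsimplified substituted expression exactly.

post: y == 1
stmt 6: z := x * x  -- replace 0 occurrence(s) of z with (x * x)
  => y == 1
stmt 5: x := 8 + 2  -- replace 0 occurrence(s) of x with (8 + 2)
  => y == 1
stmt 4: x := z * x  -- replace 0 occurrence(s) of x with (z * x)
  => y == 1
stmt 3: x := 7 + z  -- replace 0 occurrence(s) of x with (7 + z)
  => y == 1
stmt 2: y := y + z  -- replace 1 occurrence(s) of y with (y + z)
  => ( y + z ) == 1
stmt 1: y := y + x  -- replace 1 occurrence(s) of y with (y + x)
  => ( ( y + x ) + z ) == 1

Answer: ( ( y + x ) + z ) == 1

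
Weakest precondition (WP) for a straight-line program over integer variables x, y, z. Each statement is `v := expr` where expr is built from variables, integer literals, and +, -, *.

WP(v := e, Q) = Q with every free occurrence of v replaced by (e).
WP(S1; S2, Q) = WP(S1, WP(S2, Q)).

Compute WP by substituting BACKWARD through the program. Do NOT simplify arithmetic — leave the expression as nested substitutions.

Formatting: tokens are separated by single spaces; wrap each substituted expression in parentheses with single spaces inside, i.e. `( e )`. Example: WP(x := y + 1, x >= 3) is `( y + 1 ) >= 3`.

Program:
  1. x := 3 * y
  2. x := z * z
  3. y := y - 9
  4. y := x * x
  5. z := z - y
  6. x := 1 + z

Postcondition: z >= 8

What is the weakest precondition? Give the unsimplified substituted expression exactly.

post: z >= 8
stmt 6: x := 1 + z  -- replace 0 occurrence(s) of x with (1 + z)
  => z >= 8
stmt 5: z := z - y  -- replace 1 occurrence(s) of z with (z - y)
  => ( z - y ) >= 8
stmt 4: y := x * x  -- replace 1 occurrence(s) of y with (x * x)
  => ( z - ( x * x ) ) >= 8
stmt 3: y := y - 9  -- replace 0 occurrence(s) of y with (y - 9)
  => ( z - ( x * x ) ) >= 8
stmt 2: x := z * z  -- replace 2 occurrence(s) of x with (z * z)
  => ( z - ( ( z * z ) * ( z * z ) ) ) >= 8
stmt 1: x := 3 * y  -- replace 0 occurrence(s) of x with (3 * y)
  => ( z - ( ( z * z ) * ( z * z ) ) ) >= 8

Answer: ( z - ( ( z * z ) * ( z * z ) ) ) >= 8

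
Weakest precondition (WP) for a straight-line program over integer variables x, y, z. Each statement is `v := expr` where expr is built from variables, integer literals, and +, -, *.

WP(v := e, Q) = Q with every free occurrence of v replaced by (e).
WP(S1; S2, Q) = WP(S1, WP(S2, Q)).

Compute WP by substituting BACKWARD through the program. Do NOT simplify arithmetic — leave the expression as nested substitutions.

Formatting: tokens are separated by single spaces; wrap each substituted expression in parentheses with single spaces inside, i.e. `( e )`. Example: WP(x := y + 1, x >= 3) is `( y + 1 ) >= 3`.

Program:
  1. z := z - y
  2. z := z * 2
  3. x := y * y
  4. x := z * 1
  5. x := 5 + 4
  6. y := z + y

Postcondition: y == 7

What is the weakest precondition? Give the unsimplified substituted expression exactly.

post: y == 7
stmt 6: y := z + y  -- replace 1 occurrence(s) of y with (z + y)
  => ( z + y ) == 7
stmt 5: x := 5 + 4  -- replace 0 occurrence(s) of x with (5 + 4)
  => ( z + y ) == 7
stmt 4: x := z * 1  -- replace 0 occurrence(s) of x with (z * 1)
  => ( z + y ) == 7
stmt 3: x := y * y  -- replace 0 occurrence(s) of x with (y * y)
  => ( z + y ) == 7
stmt 2: z := z * 2  -- replace 1 occurrence(s) of z with (z * 2)
  => ( ( z * 2 ) + y ) == 7
stmt 1: z := z - y  -- replace 1 occurrence(s) of z with (z - y)
  => ( ( ( z - y ) * 2 ) + y ) == 7

Answer: ( ( ( z - y ) * 2 ) + y ) == 7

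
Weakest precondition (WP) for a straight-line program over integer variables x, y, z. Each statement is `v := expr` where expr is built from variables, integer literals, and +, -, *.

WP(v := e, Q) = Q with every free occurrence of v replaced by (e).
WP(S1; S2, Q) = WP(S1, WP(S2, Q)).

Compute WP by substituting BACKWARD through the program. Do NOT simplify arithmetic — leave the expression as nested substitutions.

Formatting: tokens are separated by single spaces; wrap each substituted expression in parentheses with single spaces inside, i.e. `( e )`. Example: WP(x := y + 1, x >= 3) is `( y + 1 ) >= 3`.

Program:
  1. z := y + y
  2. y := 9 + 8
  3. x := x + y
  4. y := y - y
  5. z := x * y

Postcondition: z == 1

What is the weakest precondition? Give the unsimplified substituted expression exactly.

post: z == 1
stmt 5: z := x * y  -- replace 1 occurrence(s) of z with (x * y)
  => ( x * y ) == 1
stmt 4: y := y - y  -- replace 1 occurrence(s) of y with (y - y)
  => ( x * ( y - y ) ) == 1
stmt 3: x := x + y  -- replace 1 occurrence(s) of x with (x + y)
  => ( ( x + y ) * ( y - y ) ) == 1
stmt 2: y := 9 + 8  -- replace 3 occurrence(s) of y with (9 + 8)
  => ( ( x + ( 9 + 8 ) ) * ( ( 9 + 8 ) - ( 9 + 8 ) ) ) == 1
stmt 1: z := y + y  -- replace 0 occurrence(s) of z with (y + y)
  => ( ( x + ( 9 + 8 ) ) * ( ( 9 + 8 ) - ( 9 + 8 ) ) ) == 1

Answer: ( ( x + ( 9 + 8 ) ) * ( ( 9 + 8 ) - ( 9 + 8 ) ) ) == 1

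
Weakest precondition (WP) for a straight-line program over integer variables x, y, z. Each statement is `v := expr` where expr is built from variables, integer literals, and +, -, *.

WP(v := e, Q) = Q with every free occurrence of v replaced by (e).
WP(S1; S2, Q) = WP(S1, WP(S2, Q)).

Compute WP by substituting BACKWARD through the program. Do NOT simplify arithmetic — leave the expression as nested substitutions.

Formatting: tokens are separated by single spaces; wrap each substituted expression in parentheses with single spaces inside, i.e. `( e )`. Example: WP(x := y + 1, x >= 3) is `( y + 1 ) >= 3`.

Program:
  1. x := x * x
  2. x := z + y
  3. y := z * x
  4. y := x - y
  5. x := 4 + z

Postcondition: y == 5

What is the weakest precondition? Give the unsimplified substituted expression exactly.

Answer: ( ( z + y ) - ( z * ( z + y ) ) ) == 5

Derivation:
post: y == 5
stmt 5: x := 4 + z  -- replace 0 occurrence(s) of x with (4 + z)
  => y == 5
stmt 4: y := x - y  -- replace 1 occurrence(s) of y with (x - y)
  => ( x - y ) == 5
stmt 3: y := z * x  -- replace 1 occurrence(s) of y with (z * x)
  => ( x - ( z * x ) ) == 5
stmt 2: x := z + y  -- replace 2 occurrence(s) of x with (z + y)
  => ( ( z + y ) - ( z * ( z + y ) ) ) == 5
stmt 1: x := x * x  -- replace 0 occurrence(s) of x with (x * x)
  => ( ( z + y ) - ( z * ( z + y ) ) ) == 5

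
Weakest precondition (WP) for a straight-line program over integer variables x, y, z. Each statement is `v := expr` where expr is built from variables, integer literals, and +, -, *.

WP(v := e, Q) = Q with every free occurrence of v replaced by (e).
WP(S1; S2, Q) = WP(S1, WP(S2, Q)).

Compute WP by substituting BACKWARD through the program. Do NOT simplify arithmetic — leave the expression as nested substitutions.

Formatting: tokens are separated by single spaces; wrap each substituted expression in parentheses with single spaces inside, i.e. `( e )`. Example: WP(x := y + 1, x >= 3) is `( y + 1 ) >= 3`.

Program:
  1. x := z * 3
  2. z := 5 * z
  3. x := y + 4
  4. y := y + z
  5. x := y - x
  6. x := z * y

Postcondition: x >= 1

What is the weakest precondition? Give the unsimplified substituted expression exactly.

post: x >= 1
stmt 6: x := z * y  -- replace 1 occurrence(s) of x with (z * y)
  => ( z * y ) >= 1
stmt 5: x := y - x  -- replace 0 occurrence(s) of x with (y - x)
  => ( z * y ) >= 1
stmt 4: y := y + z  -- replace 1 occurrence(s) of y with (y + z)
  => ( z * ( y + z ) ) >= 1
stmt 3: x := y + 4  -- replace 0 occurrence(s) of x with (y + 4)
  => ( z * ( y + z ) ) >= 1
stmt 2: z := 5 * z  -- replace 2 occurrence(s) of z with (5 * z)
  => ( ( 5 * z ) * ( y + ( 5 * z ) ) ) >= 1
stmt 1: x := z * 3  -- replace 0 occurrence(s) of x with (z * 3)
  => ( ( 5 * z ) * ( y + ( 5 * z ) ) ) >= 1

Answer: ( ( 5 * z ) * ( y + ( 5 * z ) ) ) >= 1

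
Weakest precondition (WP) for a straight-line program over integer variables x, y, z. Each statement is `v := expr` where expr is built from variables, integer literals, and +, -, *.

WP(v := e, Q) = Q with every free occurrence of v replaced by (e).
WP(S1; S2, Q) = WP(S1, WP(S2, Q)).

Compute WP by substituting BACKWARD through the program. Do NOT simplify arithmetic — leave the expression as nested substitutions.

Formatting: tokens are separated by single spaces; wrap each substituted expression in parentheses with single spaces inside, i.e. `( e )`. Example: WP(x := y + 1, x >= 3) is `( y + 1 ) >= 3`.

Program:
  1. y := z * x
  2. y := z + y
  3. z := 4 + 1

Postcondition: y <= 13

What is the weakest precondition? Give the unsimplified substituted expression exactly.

post: y <= 13
stmt 3: z := 4 + 1  -- replace 0 occurrence(s) of z with (4 + 1)
  => y <= 13
stmt 2: y := z + y  -- replace 1 occurrence(s) of y with (z + y)
  => ( z + y ) <= 13
stmt 1: y := z * x  -- replace 1 occurrence(s) of y with (z * x)
  => ( z + ( z * x ) ) <= 13

Answer: ( z + ( z * x ) ) <= 13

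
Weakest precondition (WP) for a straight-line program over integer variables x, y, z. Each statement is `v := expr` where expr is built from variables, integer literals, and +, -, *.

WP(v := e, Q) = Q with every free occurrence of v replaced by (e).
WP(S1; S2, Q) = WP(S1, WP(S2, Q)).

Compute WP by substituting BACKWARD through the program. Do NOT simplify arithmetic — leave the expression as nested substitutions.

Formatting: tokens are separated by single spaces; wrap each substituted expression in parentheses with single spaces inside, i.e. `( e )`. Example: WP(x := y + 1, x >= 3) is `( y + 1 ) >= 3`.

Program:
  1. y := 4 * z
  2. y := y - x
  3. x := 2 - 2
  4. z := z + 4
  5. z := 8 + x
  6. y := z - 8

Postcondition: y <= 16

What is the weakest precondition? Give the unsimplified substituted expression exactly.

post: y <= 16
stmt 6: y := z - 8  -- replace 1 occurrence(s) of y with (z - 8)
  => ( z - 8 ) <= 16
stmt 5: z := 8 + x  -- replace 1 occurrence(s) of z with (8 + x)
  => ( ( 8 + x ) - 8 ) <= 16
stmt 4: z := z + 4  -- replace 0 occurrence(s) of z with (z + 4)
  => ( ( 8 + x ) - 8 ) <= 16
stmt 3: x := 2 - 2  -- replace 1 occurrence(s) of x with (2 - 2)
  => ( ( 8 + ( 2 - 2 ) ) - 8 ) <= 16
stmt 2: y := y - x  -- replace 0 occurrence(s) of y with (y - x)
  => ( ( 8 + ( 2 - 2 ) ) - 8 ) <= 16
stmt 1: y := 4 * z  -- replace 0 occurrence(s) of y with (4 * z)
  => ( ( 8 + ( 2 - 2 ) ) - 8 ) <= 16

Answer: ( ( 8 + ( 2 - 2 ) ) - 8 ) <= 16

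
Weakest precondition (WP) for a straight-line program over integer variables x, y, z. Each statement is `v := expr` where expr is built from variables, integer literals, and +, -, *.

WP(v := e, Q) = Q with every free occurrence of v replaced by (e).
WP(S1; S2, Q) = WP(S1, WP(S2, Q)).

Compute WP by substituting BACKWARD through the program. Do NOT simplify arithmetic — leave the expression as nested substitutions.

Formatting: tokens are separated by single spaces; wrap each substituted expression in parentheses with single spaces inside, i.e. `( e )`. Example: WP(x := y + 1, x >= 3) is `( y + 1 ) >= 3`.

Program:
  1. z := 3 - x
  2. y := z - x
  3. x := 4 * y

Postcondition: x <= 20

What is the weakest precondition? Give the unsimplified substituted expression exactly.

Answer: ( 4 * ( ( 3 - x ) - x ) ) <= 20

Derivation:
post: x <= 20
stmt 3: x := 4 * y  -- replace 1 occurrence(s) of x with (4 * y)
  => ( 4 * y ) <= 20
stmt 2: y := z - x  -- replace 1 occurrence(s) of y with (z - x)
  => ( 4 * ( z - x ) ) <= 20
stmt 1: z := 3 - x  -- replace 1 occurrence(s) of z with (3 - x)
  => ( 4 * ( ( 3 - x ) - x ) ) <= 20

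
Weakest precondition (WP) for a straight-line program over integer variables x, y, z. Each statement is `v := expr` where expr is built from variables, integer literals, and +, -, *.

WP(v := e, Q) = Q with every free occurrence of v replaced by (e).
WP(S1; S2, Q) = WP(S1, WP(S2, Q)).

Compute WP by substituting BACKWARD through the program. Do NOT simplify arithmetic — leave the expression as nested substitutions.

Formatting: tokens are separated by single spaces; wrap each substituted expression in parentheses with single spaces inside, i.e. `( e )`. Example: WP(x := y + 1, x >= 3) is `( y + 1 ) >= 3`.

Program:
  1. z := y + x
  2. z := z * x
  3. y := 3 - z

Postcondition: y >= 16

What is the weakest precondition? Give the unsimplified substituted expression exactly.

post: y >= 16
stmt 3: y := 3 - z  -- replace 1 occurrence(s) of y with (3 - z)
  => ( 3 - z ) >= 16
stmt 2: z := z * x  -- replace 1 occurrence(s) of z with (z * x)
  => ( 3 - ( z * x ) ) >= 16
stmt 1: z := y + x  -- replace 1 occurrence(s) of z with (y + x)
  => ( 3 - ( ( y + x ) * x ) ) >= 16

Answer: ( 3 - ( ( y + x ) * x ) ) >= 16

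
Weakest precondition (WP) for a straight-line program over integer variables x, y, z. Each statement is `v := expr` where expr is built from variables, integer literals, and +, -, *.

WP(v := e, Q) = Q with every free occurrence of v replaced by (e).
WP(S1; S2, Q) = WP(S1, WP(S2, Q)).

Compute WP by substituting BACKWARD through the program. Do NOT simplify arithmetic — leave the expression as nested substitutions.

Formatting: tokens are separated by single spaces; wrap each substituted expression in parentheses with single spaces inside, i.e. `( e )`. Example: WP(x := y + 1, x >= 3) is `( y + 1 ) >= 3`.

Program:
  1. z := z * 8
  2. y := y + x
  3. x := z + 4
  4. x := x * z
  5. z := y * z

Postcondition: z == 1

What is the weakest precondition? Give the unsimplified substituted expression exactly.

post: z == 1
stmt 5: z := y * z  -- replace 1 occurrence(s) of z with (y * z)
  => ( y * z ) == 1
stmt 4: x := x * z  -- replace 0 occurrence(s) of x with (x * z)
  => ( y * z ) == 1
stmt 3: x := z + 4  -- replace 0 occurrence(s) of x with (z + 4)
  => ( y * z ) == 1
stmt 2: y := y + x  -- replace 1 occurrence(s) of y with (y + x)
  => ( ( y + x ) * z ) == 1
stmt 1: z := z * 8  -- replace 1 occurrence(s) of z with (z * 8)
  => ( ( y + x ) * ( z * 8 ) ) == 1

Answer: ( ( y + x ) * ( z * 8 ) ) == 1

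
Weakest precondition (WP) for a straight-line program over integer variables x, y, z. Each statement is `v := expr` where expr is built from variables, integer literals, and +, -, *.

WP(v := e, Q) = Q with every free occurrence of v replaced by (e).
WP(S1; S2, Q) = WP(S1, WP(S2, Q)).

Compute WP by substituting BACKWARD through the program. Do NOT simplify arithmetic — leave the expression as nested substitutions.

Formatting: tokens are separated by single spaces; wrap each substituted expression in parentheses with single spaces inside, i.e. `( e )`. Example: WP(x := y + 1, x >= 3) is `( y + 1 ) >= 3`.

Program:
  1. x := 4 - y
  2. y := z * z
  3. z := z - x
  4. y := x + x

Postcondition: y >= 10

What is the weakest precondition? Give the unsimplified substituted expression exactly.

Answer: ( ( 4 - y ) + ( 4 - y ) ) >= 10

Derivation:
post: y >= 10
stmt 4: y := x + x  -- replace 1 occurrence(s) of y with (x + x)
  => ( x + x ) >= 10
stmt 3: z := z - x  -- replace 0 occurrence(s) of z with (z - x)
  => ( x + x ) >= 10
stmt 2: y := z * z  -- replace 0 occurrence(s) of y with (z * z)
  => ( x + x ) >= 10
stmt 1: x := 4 - y  -- replace 2 occurrence(s) of x with (4 - y)
  => ( ( 4 - y ) + ( 4 - y ) ) >= 10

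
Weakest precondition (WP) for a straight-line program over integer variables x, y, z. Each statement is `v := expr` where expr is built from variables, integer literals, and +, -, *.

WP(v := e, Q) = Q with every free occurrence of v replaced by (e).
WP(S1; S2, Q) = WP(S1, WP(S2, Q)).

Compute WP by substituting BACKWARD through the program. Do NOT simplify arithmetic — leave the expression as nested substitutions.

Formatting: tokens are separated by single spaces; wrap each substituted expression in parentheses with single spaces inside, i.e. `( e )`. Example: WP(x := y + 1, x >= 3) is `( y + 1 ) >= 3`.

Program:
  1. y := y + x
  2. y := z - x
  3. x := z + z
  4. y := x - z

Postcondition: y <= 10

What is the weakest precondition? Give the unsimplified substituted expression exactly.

Answer: ( ( z + z ) - z ) <= 10

Derivation:
post: y <= 10
stmt 4: y := x - z  -- replace 1 occurrence(s) of y with (x - z)
  => ( x - z ) <= 10
stmt 3: x := z + z  -- replace 1 occurrence(s) of x with (z + z)
  => ( ( z + z ) - z ) <= 10
stmt 2: y := z - x  -- replace 0 occurrence(s) of y with (z - x)
  => ( ( z + z ) - z ) <= 10
stmt 1: y := y + x  -- replace 0 occurrence(s) of y with (y + x)
  => ( ( z + z ) - z ) <= 10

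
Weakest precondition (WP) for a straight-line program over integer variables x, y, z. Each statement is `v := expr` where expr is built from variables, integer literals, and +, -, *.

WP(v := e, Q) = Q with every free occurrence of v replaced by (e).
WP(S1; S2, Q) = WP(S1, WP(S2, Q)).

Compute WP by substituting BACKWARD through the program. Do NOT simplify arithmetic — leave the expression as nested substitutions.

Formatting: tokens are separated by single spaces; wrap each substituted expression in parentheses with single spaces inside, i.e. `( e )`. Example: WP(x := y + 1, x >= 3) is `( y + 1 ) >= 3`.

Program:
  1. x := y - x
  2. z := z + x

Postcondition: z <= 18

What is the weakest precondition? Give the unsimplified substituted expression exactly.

Answer: ( z + ( y - x ) ) <= 18

Derivation:
post: z <= 18
stmt 2: z := z + x  -- replace 1 occurrence(s) of z with (z + x)
  => ( z + x ) <= 18
stmt 1: x := y - x  -- replace 1 occurrence(s) of x with (y - x)
  => ( z + ( y - x ) ) <= 18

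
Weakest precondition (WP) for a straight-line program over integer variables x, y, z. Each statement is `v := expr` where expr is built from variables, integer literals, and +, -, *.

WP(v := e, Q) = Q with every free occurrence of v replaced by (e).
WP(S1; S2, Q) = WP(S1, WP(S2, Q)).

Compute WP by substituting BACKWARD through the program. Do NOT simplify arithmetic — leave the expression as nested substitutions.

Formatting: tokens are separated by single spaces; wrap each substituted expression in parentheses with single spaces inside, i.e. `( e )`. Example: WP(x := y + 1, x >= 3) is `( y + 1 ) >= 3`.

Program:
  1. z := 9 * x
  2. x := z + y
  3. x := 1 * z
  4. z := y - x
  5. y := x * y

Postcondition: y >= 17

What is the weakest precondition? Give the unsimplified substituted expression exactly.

Answer: ( ( 1 * ( 9 * x ) ) * y ) >= 17

Derivation:
post: y >= 17
stmt 5: y := x * y  -- replace 1 occurrence(s) of y with (x * y)
  => ( x * y ) >= 17
stmt 4: z := y - x  -- replace 0 occurrence(s) of z with (y - x)
  => ( x * y ) >= 17
stmt 3: x := 1 * z  -- replace 1 occurrence(s) of x with (1 * z)
  => ( ( 1 * z ) * y ) >= 17
stmt 2: x := z + y  -- replace 0 occurrence(s) of x with (z + y)
  => ( ( 1 * z ) * y ) >= 17
stmt 1: z := 9 * x  -- replace 1 occurrence(s) of z with (9 * x)
  => ( ( 1 * ( 9 * x ) ) * y ) >= 17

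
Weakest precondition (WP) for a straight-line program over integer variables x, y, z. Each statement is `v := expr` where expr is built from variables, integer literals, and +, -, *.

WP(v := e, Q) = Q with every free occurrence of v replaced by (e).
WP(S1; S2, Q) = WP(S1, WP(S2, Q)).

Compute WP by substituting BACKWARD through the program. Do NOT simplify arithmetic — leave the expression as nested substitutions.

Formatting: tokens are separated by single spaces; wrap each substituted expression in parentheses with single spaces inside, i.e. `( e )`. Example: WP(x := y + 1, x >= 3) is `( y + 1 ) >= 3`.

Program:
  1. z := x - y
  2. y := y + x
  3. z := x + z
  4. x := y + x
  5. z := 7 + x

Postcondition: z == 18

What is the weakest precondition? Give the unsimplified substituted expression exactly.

post: z == 18
stmt 5: z := 7 + x  -- replace 1 occurrence(s) of z with (7 + x)
  => ( 7 + x ) == 18
stmt 4: x := y + x  -- replace 1 occurrence(s) of x with (y + x)
  => ( 7 + ( y + x ) ) == 18
stmt 3: z := x + z  -- replace 0 occurrence(s) of z with (x + z)
  => ( 7 + ( y + x ) ) == 18
stmt 2: y := y + x  -- replace 1 occurrence(s) of y with (y + x)
  => ( 7 + ( ( y + x ) + x ) ) == 18
stmt 1: z := x - y  -- replace 0 occurrence(s) of z with (x - y)
  => ( 7 + ( ( y + x ) + x ) ) == 18

Answer: ( 7 + ( ( y + x ) + x ) ) == 18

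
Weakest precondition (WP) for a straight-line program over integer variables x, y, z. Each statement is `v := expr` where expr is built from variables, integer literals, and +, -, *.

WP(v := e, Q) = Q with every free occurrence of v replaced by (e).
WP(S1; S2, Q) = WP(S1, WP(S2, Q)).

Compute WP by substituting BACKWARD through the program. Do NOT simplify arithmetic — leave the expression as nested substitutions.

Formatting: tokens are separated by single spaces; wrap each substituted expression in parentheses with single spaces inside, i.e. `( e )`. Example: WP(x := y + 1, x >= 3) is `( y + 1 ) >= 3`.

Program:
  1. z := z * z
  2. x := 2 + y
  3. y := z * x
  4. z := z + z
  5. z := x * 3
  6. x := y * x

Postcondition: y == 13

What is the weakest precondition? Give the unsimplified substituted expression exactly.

post: y == 13
stmt 6: x := y * x  -- replace 0 occurrence(s) of x with (y * x)
  => y == 13
stmt 5: z := x * 3  -- replace 0 occurrence(s) of z with (x * 3)
  => y == 13
stmt 4: z := z + z  -- replace 0 occurrence(s) of z with (z + z)
  => y == 13
stmt 3: y := z * x  -- replace 1 occurrence(s) of y with (z * x)
  => ( z * x ) == 13
stmt 2: x := 2 + y  -- replace 1 occurrence(s) of x with (2 + y)
  => ( z * ( 2 + y ) ) == 13
stmt 1: z := z * z  -- replace 1 occurrence(s) of z with (z * z)
  => ( ( z * z ) * ( 2 + y ) ) == 13

Answer: ( ( z * z ) * ( 2 + y ) ) == 13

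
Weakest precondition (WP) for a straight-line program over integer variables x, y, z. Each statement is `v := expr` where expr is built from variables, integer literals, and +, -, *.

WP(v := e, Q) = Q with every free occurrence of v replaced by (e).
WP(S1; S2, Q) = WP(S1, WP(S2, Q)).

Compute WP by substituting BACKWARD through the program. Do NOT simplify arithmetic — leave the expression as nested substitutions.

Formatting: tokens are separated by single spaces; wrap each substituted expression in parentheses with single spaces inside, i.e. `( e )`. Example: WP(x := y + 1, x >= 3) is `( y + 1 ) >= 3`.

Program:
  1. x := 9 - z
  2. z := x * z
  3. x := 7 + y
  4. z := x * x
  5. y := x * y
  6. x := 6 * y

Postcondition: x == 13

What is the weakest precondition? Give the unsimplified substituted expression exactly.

post: x == 13
stmt 6: x := 6 * y  -- replace 1 occurrence(s) of x with (6 * y)
  => ( 6 * y ) == 13
stmt 5: y := x * y  -- replace 1 occurrence(s) of y with (x * y)
  => ( 6 * ( x * y ) ) == 13
stmt 4: z := x * x  -- replace 0 occurrence(s) of z with (x * x)
  => ( 6 * ( x * y ) ) == 13
stmt 3: x := 7 + y  -- replace 1 occurrence(s) of x with (7 + y)
  => ( 6 * ( ( 7 + y ) * y ) ) == 13
stmt 2: z := x * z  -- replace 0 occurrence(s) of z with (x * z)
  => ( 6 * ( ( 7 + y ) * y ) ) == 13
stmt 1: x := 9 - z  -- replace 0 occurrence(s) of x with (9 - z)
  => ( 6 * ( ( 7 + y ) * y ) ) == 13

Answer: ( 6 * ( ( 7 + y ) * y ) ) == 13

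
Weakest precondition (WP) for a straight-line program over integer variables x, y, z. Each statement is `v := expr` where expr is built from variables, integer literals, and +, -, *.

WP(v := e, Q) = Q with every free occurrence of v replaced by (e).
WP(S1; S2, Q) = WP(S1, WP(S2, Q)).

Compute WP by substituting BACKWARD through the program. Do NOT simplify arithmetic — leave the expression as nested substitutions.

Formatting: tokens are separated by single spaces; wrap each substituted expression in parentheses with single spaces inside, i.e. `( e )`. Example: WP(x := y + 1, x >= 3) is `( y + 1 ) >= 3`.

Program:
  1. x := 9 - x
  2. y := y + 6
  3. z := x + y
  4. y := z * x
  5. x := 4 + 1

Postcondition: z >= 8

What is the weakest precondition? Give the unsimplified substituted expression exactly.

post: z >= 8
stmt 5: x := 4 + 1  -- replace 0 occurrence(s) of x with (4 + 1)
  => z >= 8
stmt 4: y := z * x  -- replace 0 occurrence(s) of y with (z * x)
  => z >= 8
stmt 3: z := x + y  -- replace 1 occurrence(s) of z with (x + y)
  => ( x + y ) >= 8
stmt 2: y := y + 6  -- replace 1 occurrence(s) of y with (y + 6)
  => ( x + ( y + 6 ) ) >= 8
stmt 1: x := 9 - x  -- replace 1 occurrence(s) of x with (9 - x)
  => ( ( 9 - x ) + ( y + 6 ) ) >= 8

Answer: ( ( 9 - x ) + ( y + 6 ) ) >= 8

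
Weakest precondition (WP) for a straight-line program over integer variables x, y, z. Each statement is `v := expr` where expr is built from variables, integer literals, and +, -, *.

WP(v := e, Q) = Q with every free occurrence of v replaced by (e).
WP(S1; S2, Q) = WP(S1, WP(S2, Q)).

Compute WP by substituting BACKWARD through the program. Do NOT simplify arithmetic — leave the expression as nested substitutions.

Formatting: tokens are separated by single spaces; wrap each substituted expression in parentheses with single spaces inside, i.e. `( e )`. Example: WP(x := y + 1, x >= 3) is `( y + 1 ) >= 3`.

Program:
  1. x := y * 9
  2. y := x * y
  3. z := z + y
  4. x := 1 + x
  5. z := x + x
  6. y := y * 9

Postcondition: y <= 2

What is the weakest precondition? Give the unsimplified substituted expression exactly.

Answer: ( ( ( y * 9 ) * y ) * 9 ) <= 2

Derivation:
post: y <= 2
stmt 6: y := y * 9  -- replace 1 occurrence(s) of y with (y * 9)
  => ( y * 9 ) <= 2
stmt 5: z := x + x  -- replace 0 occurrence(s) of z with (x + x)
  => ( y * 9 ) <= 2
stmt 4: x := 1 + x  -- replace 0 occurrence(s) of x with (1 + x)
  => ( y * 9 ) <= 2
stmt 3: z := z + y  -- replace 0 occurrence(s) of z with (z + y)
  => ( y * 9 ) <= 2
stmt 2: y := x * y  -- replace 1 occurrence(s) of y with (x * y)
  => ( ( x * y ) * 9 ) <= 2
stmt 1: x := y * 9  -- replace 1 occurrence(s) of x with (y * 9)
  => ( ( ( y * 9 ) * y ) * 9 ) <= 2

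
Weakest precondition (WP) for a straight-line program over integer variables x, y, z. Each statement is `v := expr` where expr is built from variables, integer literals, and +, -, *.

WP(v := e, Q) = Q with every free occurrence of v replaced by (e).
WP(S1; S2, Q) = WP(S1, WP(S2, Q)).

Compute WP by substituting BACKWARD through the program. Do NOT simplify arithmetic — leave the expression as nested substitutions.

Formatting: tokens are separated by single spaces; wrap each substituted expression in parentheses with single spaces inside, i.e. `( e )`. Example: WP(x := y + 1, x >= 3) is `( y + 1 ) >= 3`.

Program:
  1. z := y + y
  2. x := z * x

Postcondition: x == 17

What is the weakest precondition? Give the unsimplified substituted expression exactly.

post: x == 17
stmt 2: x := z * x  -- replace 1 occurrence(s) of x with (z * x)
  => ( z * x ) == 17
stmt 1: z := y + y  -- replace 1 occurrence(s) of z with (y + y)
  => ( ( y + y ) * x ) == 17

Answer: ( ( y + y ) * x ) == 17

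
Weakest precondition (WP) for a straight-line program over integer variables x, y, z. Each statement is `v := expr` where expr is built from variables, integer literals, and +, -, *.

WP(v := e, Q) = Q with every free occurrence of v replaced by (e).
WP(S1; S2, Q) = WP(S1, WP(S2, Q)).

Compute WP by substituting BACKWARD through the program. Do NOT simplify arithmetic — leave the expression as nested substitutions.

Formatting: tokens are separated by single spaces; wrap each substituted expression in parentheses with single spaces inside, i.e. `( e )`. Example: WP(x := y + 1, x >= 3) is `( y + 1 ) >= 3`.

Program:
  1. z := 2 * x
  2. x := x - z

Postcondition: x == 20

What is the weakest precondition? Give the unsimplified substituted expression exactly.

post: x == 20
stmt 2: x := x - z  -- replace 1 occurrence(s) of x with (x - z)
  => ( x - z ) == 20
stmt 1: z := 2 * x  -- replace 1 occurrence(s) of z with (2 * x)
  => ( x - ( 2 * x ) ) == 20

Answer: ( x - ( 2 * x ) ) == 20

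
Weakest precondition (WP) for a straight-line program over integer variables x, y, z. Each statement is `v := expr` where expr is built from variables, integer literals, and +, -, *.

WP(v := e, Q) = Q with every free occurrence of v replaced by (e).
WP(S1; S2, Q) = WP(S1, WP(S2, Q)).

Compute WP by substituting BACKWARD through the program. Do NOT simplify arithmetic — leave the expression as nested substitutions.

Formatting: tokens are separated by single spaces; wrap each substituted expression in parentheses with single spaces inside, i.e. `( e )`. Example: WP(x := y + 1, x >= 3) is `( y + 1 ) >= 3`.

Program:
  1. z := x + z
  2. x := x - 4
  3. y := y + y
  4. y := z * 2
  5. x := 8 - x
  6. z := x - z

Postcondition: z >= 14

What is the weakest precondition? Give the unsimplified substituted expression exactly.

post: z >= 14
stmt 6: z := x - z  -- replace 1 occurrence(s) of z with (x - z)
  => ( x - z ) >= 14
stmt 5: x := 8 - x  -- replace 1 occurrence(s) of x with (8 - x)
  => ( ( 8 - x ) - z ) >= 14
stmt 4: y := z * 2  -- replace 0 occurrence(s) of y with (z * 2)
  => ( ( 8 - x ) - z ) >= 14
stmt 3: y := y + y  -- replace 0 occurrence(s) of y with (y + y)
  => ( ( 8 - x ) - z ) >= 14
stmt 2: x := x - 4  -- replace 1 occurrence(s) of x with (x - 4)
  => ( ( 8 - ( x - 4 ) ) - z ) >= 14
stmt 1: z := x + z  -- replace 1 occurrence(s) of z with (x + z)
  => ( ( 8 - ( x - 4 ) ) - ( x + z ) ) >= 14

Answer: ( ( 8 - ( x - 4 ) ) - ( x + z ) ) >= 14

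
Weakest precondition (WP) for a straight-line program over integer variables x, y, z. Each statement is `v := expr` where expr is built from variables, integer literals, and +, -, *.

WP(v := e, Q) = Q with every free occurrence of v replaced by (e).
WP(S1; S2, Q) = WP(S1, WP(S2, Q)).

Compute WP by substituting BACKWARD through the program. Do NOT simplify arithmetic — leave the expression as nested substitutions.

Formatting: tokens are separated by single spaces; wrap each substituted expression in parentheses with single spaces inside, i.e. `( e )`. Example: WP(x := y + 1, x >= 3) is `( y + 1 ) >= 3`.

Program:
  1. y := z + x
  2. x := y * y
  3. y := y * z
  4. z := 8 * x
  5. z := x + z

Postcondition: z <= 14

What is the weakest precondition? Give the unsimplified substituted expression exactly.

Answer: ( ( ( z + x ) * ( z + x ) ) + ( 8 * ( ( z + x ) * ( z + x ) ) ) ) <= 14

Derivation:
post: z <= 14
stmt 5: z := x + z  -- replace 1 occurrence(s) of z with (x + z)
  => ( x + z ) <= 14
stmt 4: z := 8 * x  -- replace 1 occurrence(s) of z with (8 * x)
  => ( x + ( 8 * x ) ) <= 14
stmt 3: y := y * z  -- replace 0 occurrence(s) of y with (y * z)
  => ( x + ( 8 * x ) ) <= 14
stmt 2: x := y * y  -- replace 2 occurrence(s) of x with (y * y)
  => ( ( y * y ) + ( 8 * ( y * y ) ) ) <= 14
stmt 1: y := z + x  -- replace 4 occurrence(s) of y with (z + x)
  => ( ( ( z + x ) * ( z + x ) ) + ( 8 * ( ( z + x ) * ( z + x ) ) ) ) <= 14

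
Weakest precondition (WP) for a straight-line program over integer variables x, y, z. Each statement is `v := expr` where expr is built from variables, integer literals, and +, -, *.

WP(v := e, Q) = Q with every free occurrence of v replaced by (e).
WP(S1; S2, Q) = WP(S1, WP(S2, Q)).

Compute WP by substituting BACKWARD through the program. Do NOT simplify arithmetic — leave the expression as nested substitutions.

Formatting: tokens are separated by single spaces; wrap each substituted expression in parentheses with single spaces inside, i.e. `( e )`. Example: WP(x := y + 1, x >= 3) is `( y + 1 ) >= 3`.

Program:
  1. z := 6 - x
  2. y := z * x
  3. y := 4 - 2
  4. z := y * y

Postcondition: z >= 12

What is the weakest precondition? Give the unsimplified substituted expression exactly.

post: z >= 12
stmt 4: z := y * y  -- replace 1 occurrence(s) of z with (y * y)
  => ( y * y ) >= 12
stmt 3: y := 4 - 2  -- replace 2 occurrence(s) of y with (4 - 2)
  => ( ( 4 - 2 ) * ( 4 - 2 ) ) >= 12
stmt 2: y := z * x  -- replace 0 occurrence(s) of y with (z * x)
  => ( ( 4 - 2 ) * ( 4 - 2 ) ) >= 12
stmt 1: z := 6 - x  -- replace 0 occurrence(s) of z with (6 - x)
  => ( ( 4 - 2 ) * ( 4 - 2 ) ) >= 12

Answer: ( ( 4 - 2 ) * ( 4 - 2 ) ) >= 12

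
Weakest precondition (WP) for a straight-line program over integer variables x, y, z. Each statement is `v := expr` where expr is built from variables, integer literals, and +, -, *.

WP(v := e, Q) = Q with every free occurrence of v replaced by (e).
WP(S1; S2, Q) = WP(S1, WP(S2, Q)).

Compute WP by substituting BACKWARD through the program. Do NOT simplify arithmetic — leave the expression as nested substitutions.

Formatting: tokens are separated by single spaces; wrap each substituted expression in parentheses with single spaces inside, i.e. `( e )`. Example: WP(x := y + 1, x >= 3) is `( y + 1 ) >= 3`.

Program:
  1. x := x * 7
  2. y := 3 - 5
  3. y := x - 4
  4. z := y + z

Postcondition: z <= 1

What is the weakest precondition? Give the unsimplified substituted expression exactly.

Answer: ( ( ( x * 7 ) - 4 ) + z ) <= 1

Derivation:
post: z <= 1
stmt 4: z := y + z  -- replace 1 occurrence(s) of z with (y + z)
  => ( y + z ) <= 1
stmt 3: y := x - 4  -- replace 1 occurrence(s) of y with (x - 4)
  => ( ( x - 4 ) + z ) <= 1
stmt 2: y := 3 - 5  -- replace 0 occurrence(s) of y with (3 - 5)
  => ( ( x - 4 ) + z ) <= 1
stmt 1: x := x * 7  -- replace 1 occurrence(s) of x with (x * 7)
  => ( ( ( x * 7 ) - 4 ) + z ) <= 1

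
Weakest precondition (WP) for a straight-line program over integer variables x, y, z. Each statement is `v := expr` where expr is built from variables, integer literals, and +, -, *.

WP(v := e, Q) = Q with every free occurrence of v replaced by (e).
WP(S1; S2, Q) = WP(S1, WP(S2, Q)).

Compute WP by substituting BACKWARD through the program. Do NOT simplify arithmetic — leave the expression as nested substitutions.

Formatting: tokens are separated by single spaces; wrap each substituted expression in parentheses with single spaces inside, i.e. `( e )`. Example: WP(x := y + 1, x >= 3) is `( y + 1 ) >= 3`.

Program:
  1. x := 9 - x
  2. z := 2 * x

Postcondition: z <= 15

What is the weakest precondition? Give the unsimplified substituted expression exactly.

Answer: ( 2 * ( 9 - x ) ) <= 15

Derivation:
post: z <= 15
stmt 2: z := 2 * x  -- replace 1 occurrence(s) of z with (2 * x)
  => ( 2 * x ) <= 15
stmt 1: x := 9 - x  -- replace 1 occurrence(s) of x with (9 - x)
  => ( 2 * ( 9 - x ) ) <= 15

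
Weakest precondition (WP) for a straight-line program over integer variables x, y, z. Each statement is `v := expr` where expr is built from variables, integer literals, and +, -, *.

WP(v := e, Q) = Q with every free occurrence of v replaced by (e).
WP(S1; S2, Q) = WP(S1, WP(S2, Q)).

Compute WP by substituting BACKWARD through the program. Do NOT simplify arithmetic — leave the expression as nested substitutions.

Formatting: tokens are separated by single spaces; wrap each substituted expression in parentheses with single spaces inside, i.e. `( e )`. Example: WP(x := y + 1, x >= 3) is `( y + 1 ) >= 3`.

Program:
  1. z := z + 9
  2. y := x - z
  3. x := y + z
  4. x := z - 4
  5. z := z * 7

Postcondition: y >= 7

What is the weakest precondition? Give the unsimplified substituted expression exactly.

Answer: ( x - ( z + 9 ) ) >= 7

Derivation:
post: y >= 7
stmt 5: z := z * 7  -- replace 0 occurrence(s) of z with (z * 7)
  => y >= 7
stmt 4: x := z - 4  -- replace 0 occurrence(s) of x with (z - 4)
  => y >= 7
stmt 3: x := y + z  -- replace 0 occurrence(s) of x with (y + z)
  => y >= 7
stmt 2: y := x - z  -- replace 1 occurrence(s) of y with (x - z)
  => ( x - z ) >= 7
stmt 1: z := z + 9  -- replace 1 occurrence(s) of z with (z + 9)
  => ( x - ( z + 9 ) ) >= 7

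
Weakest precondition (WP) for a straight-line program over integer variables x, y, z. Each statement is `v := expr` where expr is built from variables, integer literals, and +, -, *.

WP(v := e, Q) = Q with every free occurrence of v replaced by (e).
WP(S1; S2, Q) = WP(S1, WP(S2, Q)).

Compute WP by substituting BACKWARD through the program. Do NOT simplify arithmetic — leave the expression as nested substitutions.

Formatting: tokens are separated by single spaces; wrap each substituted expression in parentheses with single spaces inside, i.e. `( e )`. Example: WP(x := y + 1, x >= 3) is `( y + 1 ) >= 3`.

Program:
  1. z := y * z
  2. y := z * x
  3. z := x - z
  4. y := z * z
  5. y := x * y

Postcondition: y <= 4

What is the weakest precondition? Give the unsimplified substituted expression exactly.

post: y <= 4
stmt 5: y := x * y  -- replace 1 occurrence(s) of y with (x * y)
  => ( x * y ) <= 4
stmt 4: y := z * z  -- replace 1 occurrence(s) of y with (z * z)
  => ( x * ( z * z ) ) <= 4
stmt 3: z := x - z  -- replace 2 occurrence(s) of z with (x - z)
  => ( x * ( ( x - z ) * ( x - z ) ) ) <= 4
stmt 2: y := z * x  -- replace 0 occurrence(s) of y with (z * x)
  => ( x * ( ( x - z ) * ( x - z ) ) ) <= 4
stmt 1: z := y * z  -- replace 2 occurrence(s) of z with (y * z)
  => ( x * ( ( x - ( y * z ) ) * ( x - ( y * z ) ) ) ) <= 4

Answer: ( x * ( ( x - ( y * z ) ) * ( x - ( y * z ) ) ) ) <= 4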